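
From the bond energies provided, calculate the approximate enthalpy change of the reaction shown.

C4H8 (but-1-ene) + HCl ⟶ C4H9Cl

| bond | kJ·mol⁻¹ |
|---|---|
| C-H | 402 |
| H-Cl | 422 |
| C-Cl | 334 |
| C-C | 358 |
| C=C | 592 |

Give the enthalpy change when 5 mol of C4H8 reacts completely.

ΔH = −400 kJ

Bonds broken (reactants):
  C-C: 2 × 358 = 716
  C-H: 8 × 402 = 3216
  C=C: 1 × 592 = 592
  H-Cl: 1 × 422 = 422
  Σ(broken) = 4946 kJ
Bonds formed (products):
  C-C: 3 × 358 = 1074
  C-Cl: 1 × 334 = 334
  C-H: 9 × 402 = 3618
  Σ(formed) = 5026 kJ
ΔH = Σ(broken) − Σ(formed) = 4946 − 5026 = −80 kJ
For 5× the reaction as written: 5 × (−80) = −400 kJ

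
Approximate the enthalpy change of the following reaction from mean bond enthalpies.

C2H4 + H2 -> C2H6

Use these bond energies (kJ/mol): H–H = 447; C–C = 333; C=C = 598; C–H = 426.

ΔH ≈ −140 kJ

Bonds broken (reactants):
  C–H: 4 × 426 = 1704
  C=C: 1 × 598 = 598
  H–H: 1 × 447 = 447
  Σ(broken) = 2749 kJ
Bonds formed (products):
  C–C: 1 × 333 = 333
  C–H: 6 × 426 = 2556
  Σ(formed) = 2889 kJ
ΔH = Σ(broken) − Σ(formed) = 2749 − 2889 = −140 kJ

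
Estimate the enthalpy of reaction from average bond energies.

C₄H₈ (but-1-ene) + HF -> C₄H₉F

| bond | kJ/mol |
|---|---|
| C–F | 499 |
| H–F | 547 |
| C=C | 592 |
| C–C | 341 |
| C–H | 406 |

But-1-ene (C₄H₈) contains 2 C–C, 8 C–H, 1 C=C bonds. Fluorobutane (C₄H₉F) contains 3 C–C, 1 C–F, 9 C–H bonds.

ΔH ≈ −107 kJ

Bonds broken (reactants):
  C–C: 2 × 341 = 682
  C–H: 8 × 406 = 3248
  C=C: 1 × 592 = 592
  H–F: 1 × 547 = 547
  Σ(broken) = 5069 kJ
Bonds formed (products):
  C–C: 3 × 341 = 1023
  C–F: 1 × 499 = 499
  C–H: 9 × 406 = 3654
  Σ(formed) = 5176 kJ
ΔH = Σ(broken) − Σ(formed) = 5069 − 5176 = −107 kJ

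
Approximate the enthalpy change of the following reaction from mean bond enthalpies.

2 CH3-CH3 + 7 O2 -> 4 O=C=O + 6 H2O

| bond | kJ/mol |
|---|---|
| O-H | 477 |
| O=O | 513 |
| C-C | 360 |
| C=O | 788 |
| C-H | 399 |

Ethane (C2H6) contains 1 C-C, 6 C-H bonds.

Bonds broken (reactants):
  C-C: 2 × 360 = 720
  C-H: 12 × 399 = 4788
  O=O: 7 × 513 = 3591
  Σ(broken) = 9099 kJ
Bonds formed (products):
  C=O: 8 × 788 = 6304
  O-H: 12 × 477 = 5724
  Σ(formed) = 12028 kJ
ΔH = Σ(broken) − Σ(formed) = 9099 − 12028 = −2929 kJ

ΔH ≈ −2929 kJ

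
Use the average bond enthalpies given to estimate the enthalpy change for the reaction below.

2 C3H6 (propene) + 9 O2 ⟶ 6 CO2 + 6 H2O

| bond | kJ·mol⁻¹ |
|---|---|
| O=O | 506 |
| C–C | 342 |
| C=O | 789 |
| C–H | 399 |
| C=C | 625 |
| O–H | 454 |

Bonds broken (reactants):
  C–C: 2 × 342 = 684
  C–H: 12 × 399 = 4788
  C=C: 2 × 625 = 1250
  O=O: 9 × 506 = 4554
  Σ(broken) = 11276 kJ
Bonds formed (products):
  C=O: 12 × 789 = 9468
  O–H: 12 × 454 = 5448
  Σ(formed) = 14916 kJ
ΔH = Σ(broken) − Σ(formed) = 11276 − 14916 = −3640 kJ

ΔH ≈ −3640 kJ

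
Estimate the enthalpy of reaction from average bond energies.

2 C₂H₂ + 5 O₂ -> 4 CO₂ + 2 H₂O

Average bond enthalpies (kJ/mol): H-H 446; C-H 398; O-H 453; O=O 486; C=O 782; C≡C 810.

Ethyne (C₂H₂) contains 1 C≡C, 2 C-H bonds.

ΔH ≈ −2426 kJ

Bonds broken (reactants):
  C≡C: 2 × 810 = 1620
  C-H: 4 × 398 = 1592
  O=O: 5 × 486 = 2430
  Σ(broken) = 5642 kJ
Bonds formed (products):
  C=O: 8 × 782 = 6256
  O-H: 4 × 453 = 1812
  Σ(formed) = 8068 kJ
ΔH = Σ(broken) − Σ(formed) = 5642 − 8068 = −2426 kJ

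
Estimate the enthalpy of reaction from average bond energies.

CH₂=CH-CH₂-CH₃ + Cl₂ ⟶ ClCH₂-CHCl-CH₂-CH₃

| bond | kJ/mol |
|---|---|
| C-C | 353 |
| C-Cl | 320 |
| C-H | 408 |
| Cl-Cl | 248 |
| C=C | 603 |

Bonds broken (reactants):
  C-C: 2 × 353 = 706
  C-H: 8 × 408 = 3264
  C=C: 1 × 603 = 603
  Cl-Cl: 1 × 248 = 248
  Σ(broken) = 4821 kJ
Bonds formed (products):
  C-C: 3 × 353 = 1059
  C-Cl: 2 × 320 = 640
  C-H: 8 × 408 = 3264
  Σ(formed) = 4963 kJ
ΔH = Σ(broken) − Σ(formed) = 4821 − 4963 = −142 kJ

ΔH ≈ −142 kJ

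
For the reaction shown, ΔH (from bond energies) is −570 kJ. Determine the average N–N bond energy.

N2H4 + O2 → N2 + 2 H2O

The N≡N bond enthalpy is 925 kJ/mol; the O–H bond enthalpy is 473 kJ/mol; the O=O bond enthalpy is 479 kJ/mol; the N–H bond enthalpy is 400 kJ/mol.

D(N–N) ≈ 168 kJ/mol

Let D be the N–N bond energy.
Σ(broken) = 4×400 + 1×D + 1×479 = 2079 + D
Σ(formed) = 1×925 + 4×473 = 2817
ΔH = Σ(broken) − Σ(formed) = (2079 + D) − (2817) = −738 + D
Setting this equal to −570 kJ gives D = 168 kJ/mol.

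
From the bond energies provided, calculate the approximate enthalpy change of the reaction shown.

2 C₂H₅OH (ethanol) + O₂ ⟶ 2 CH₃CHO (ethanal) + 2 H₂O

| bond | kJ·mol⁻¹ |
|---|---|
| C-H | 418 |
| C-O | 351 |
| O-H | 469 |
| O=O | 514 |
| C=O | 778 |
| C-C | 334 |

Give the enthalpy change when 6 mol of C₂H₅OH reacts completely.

Bonds broken (reactants):
  C-C: 2 × 334 = 668
  C-H: 10 × 418 = 4180
  C-O: 2 × 351 = 702
  O-H: 2 × 469 = 938
  O=O: 1 × 514 = 514
  Σ(broken) = 7002 kJ
Bonds formed (products):
  C-C: 2 × 334 = 668
  C-H: 8 × 418 = 3344
  C=O: 2 × 778 = 1556
  O-H: 4 × 469 = 1876
  Σ(formed) = 7444 kJ
ΔH = Σ(broken) − Σ(formed) = 7002 − 7444 = −442 kJ
For 3× the reaction as written: 3 × (−442) = −1326 kJ

ΔH = −1326 kJ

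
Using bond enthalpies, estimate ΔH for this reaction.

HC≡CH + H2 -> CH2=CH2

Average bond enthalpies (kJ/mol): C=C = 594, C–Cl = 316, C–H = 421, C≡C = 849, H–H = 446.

Bonds broken (reactants):
  C≡C: 1 × 849 = 849
  C–H: 2 × 421 = 842
  H–H: 1 × 446 = 446
  Σ(broken) = 2137 kJ
Bonds formed (products):
  C–H: 4 × 421 = 1684
  C=C: 1 × 594 = 594
  Σ(formed) = 2278 kJ
ΔH = Σ(broken) − Σ(formed) = 2137 − 2278 = −141 kJ

ΔH ≈ −141 kJ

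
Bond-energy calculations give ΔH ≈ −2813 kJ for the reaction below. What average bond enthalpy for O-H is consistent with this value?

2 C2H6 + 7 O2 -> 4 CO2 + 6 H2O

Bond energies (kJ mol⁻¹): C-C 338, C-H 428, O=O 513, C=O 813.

D(O-H) ≈ 476 kJ/mol

Let D be the O-H bond energy.
Σ(broken) = 2×338 + 12×428 + 7×513 = 9403
Σ(formed) = 8×813 + 12×D = 6504 + 12D
ΔH = Σ(broken) − Σ(formed) = (9403) − (6504 + 12D) = +2899 − 12D
Setting this equal to −2813 kJ gives 12D = 5712, so D = 476 kJ/mol.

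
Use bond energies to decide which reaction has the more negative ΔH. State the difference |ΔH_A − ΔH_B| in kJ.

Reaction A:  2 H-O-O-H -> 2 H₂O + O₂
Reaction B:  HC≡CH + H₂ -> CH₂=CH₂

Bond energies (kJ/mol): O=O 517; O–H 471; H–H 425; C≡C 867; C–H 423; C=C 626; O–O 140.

Reaction A:
  Bonds broken (reactants):
    O–H: 4 × 471 = 1884
    O–O: 2 × 140 = 280
    Σ(broken) = 2164 kJ
  Bonds formed (products):
    O–H: 4 × 471 = 1884
    O=O: 1 × 517 = 517
    Σ(formed) = 2401 kJ
  ΔH_A = 2164 − 2401 = −237 kJ
Reaction B:
  Bonds broken (reactants):
    C≡C: 1 × 867 = 867
    C–H: 2 × 423 = 846
    H–H: 1 × 425 = 425
    Σ(broken) = 2138 kJ
  Bonds formed (products):
    C–H: 4 × 423 = 1692
    C=C: 1 × 626 = 626
    Σ(formed) = 2318 kJ
  ΔH_B = 2138 − 2318 = −180 kJ
ΔH_A − ΔH_B = −57 kJ, so reaction A has the more negative ΔH; |ΔH_A − ΔH_B| = 57 kJ.

Reaction A, by 57 kJ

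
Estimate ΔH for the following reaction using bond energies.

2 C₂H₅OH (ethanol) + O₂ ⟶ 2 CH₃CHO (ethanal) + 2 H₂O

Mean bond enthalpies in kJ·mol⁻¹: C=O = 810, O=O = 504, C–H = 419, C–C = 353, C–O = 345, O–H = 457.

Bonds broken (reactants):
  C–C: 2 × 353 = 706
  C–H: 10 × 419 = 4190
  C–O: 2 × 345 = 690
  O–H: 2 × 457 = 914
  O=O: 1 × 504 = 504
  Σ(broken) = 7004 kJ
Bonds formed (products):
  C–C: 2 × 353 = 706
  C–H: 8 × 419 = 3352
  C=O: 2 × 810 = 1620
  O–H: 4 × 457 = 1828
  Σ(formed) = 7506 kJ
ΔH = Σ(broken) − Σ(formed) = 7004 − 7506 = −502 kJ

ΔH ≈ −502 kJ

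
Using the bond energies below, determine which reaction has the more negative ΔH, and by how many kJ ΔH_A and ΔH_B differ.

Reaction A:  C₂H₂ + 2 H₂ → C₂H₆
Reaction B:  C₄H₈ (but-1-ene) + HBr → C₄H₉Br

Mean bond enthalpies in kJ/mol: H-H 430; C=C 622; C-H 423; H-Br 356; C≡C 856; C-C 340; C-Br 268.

Reaction A:
  Bonds broken (reactants):
    C≡C: 1 × 856 = 856
    C-H: 2 × 423 = 846
    H-H: 2 × 430 = 860
    Σ(broken) = 2562 kJ
  Bonds formed (products):
    C-C: 1 × 340 = 340
    C-H: 6 × 423 = 2538
    Σ(formed) = 2878 kJ
  ΔH_A = 2562 − 2878 = −316 kJ
Reaction B:
  Bonds broken (reactants):
    C-C: 2 × 340 = 680
    C-H: 8 × 423 = 3384
    C=C: 1 × 622 = 622
    H-Br: 1 × 356 = 356
    Σ(broken) = 5042 kJ
  Bonds formed (products):
    C-Br: 1 × 268 = 268
    C-C: 3 × 340 = 1020
    C-H: 9 × 423 = 3807
    Σ(formed) = 5095 kJ
  ΔH_B = 5042 − 5095 = −53 kJ
ΔH_A − ΔH_B = −263 kJ, so reaction A has the more negative ΔH; |ΔH_A − ΔH_B| = 263 kJ.

Reaction A, by 263 kJ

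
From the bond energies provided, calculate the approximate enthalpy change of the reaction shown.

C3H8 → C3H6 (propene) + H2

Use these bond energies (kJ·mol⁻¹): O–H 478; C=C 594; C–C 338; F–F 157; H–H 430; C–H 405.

Bonds broken (reactants):
  C–C: 2 × 338 = 676
  C–H: 8 × 405 = 3240
  Σ(broken) = 3916 kJ
Bonds formed (products):
  C–C: 1 × 338 = 338
  C–H: 6 × 405 = 2430
  C=C: 1 × 594 = 594
  H–H: 1 × 430 = 430
  Σ(formed) = 3792 kJ
ΔH = Σ(broken) − Σ(formed) = 3916 − 3792 = +124 kJ

ΔH ≈ +124 kJ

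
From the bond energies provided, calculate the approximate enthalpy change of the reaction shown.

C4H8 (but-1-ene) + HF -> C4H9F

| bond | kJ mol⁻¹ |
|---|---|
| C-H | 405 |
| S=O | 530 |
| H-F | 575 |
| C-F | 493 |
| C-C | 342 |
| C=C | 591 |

ΔH ≈ −74 kJ

Bonds broken (reactants):
  C-C: 2 × 342 = 684
  C-H: 8 × 405 = 3240
  C=C: 1 × 591 = 591
  H-F: 1 × 575 = 575
  Σ(broken) = 5090 kJ
Bonds formed (products):
  C-C: 3 × 342 = 1026
  C-F: 1 × 493 = 493
  C-H: 9 × 405 = 3645
  Σ(formed) = 5164 kJ
ΔH = Σ(broken) − Σ(formed) = 5090 − 5164 = −74 kJ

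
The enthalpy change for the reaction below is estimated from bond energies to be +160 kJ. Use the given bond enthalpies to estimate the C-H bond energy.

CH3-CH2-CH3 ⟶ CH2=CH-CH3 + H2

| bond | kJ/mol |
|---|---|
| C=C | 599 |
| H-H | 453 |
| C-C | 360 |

Let D be the C-H bond energy.
Σ(broken) = 2×360 + 8×D = 720 + 8D
Σ(formed) = 1×360 + 6×D + 1×599 + 1×453 = 1412 + 6D
ΔH = Σ(broken) − Σ(formed) = (720 + 8D) − (1412 + 6D) = −692 + 2D
Setting this equal to +160 kJ gives 2D = 852, so D = 426 kJ/mol.

D(C-H) ≈ 426 kJ/mol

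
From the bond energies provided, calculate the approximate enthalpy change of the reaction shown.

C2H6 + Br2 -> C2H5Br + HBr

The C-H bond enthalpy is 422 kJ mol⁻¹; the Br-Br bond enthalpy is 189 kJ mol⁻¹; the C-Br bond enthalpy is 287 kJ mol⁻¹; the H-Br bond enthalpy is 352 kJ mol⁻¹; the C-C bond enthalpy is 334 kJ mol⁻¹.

ΔH ≈ −28 kJ

Bonds broken (reactants):
  Br-Br: 1 × 189 = 189
  C-C: 1 × 334 = 334
  C-H: 6 × 422 = 2532
  Σ(broken) = 3055 kJ
Bonds formed (products):
  C-Br: 1 × 287 = 287
  C-C: 1 × 334 = 334
  C-H: 5 × 422 = 2110
  H-Br: 1 × 352 = 352
  Σ(formed) = 3083 kJ
ΔH = Σ(broken) − Σ(formed) = 3055 − 3083 = −28 kJ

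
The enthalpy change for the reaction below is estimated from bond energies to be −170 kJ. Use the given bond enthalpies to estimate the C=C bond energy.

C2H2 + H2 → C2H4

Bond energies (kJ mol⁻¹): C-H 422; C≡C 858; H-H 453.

Let D be the C=C bond energy.
Σ(broken) = 1×858 + 2×422 + 1×453 = 2155
Σ(formed) = 4×422 + 1×D = 1688 + D
ΔH = Σ(broken) − Σ(formed) = (2155) − (1688 + D) = +467 − D
Setting this equal to −170 kJ gives D = 637 kJ/mol.

D(C=C) ≈ 637 kJ/mol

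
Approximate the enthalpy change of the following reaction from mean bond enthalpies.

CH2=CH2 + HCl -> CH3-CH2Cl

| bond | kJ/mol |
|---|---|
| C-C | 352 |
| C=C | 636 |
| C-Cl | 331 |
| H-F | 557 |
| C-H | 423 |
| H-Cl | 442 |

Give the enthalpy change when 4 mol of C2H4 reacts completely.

Bonds broken (reactants):
  C-H: 4 × 423 = 1692
  C=C: 1 × 636 = 636
  H-Cl: 1 × 442 = 442
  Σ(broken) = 2770 kJ
Bonds formed (products):
  C-C: 1 × 352 = 352
  C-Cl: 1 × 331 = 331
  C-H: 5 × 423 = 2115
  Σ(formed) = 2798 kJ
ΔH = Σ(broken) − Σ(formed) = 2770 − 2798 = −28 kJ
For 4× the reaction as written: 4 × (−28) = −112 kJ

ΔH = −112 kJ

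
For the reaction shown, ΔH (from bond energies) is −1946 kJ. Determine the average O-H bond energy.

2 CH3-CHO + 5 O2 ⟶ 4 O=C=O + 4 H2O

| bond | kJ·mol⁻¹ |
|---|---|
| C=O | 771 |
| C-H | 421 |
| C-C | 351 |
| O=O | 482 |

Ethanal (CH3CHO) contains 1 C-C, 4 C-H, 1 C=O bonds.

D(O-H) ≈ 475 kJ/mol

Let D be the O-H bond energy.
Σ(broken) = 2×351 + 8×421 + 2×771 + 5×482 = 8022
Σ(formed) = 8×771 + 8×D = 6168 + 8D
ΔH = Σ(broken) − Σ(formed) = (8022) − (6168 + 8D) = +1854 − 8D
Setting this equal to −1946 kJ gives 8D = 3800, so D = 475 kJ/mol.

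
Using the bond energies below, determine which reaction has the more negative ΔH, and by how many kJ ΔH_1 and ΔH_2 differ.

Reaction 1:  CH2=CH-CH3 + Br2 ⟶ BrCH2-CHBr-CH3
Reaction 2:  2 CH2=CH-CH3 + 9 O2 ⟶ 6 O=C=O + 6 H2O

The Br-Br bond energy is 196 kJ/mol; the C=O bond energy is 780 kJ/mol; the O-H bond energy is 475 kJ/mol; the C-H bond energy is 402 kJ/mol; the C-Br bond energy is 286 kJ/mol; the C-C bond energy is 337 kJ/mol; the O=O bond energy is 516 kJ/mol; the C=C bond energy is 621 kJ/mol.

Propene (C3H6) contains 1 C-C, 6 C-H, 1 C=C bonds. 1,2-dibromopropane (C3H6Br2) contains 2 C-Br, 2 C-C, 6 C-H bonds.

Reaction 2, by 3584 kJ

Reaction 1:
  Bonds broken (reactants):
    Br-Br: 1 × 196 = 196
    C-C: 1 × 337 = 337
    C-H: 6 × 402 = 2412
    C=C: 1 × 621 = 621
    Σ(broken) = 3566 kJ
  Bonds formed (products):
    C-Br: 2 × 286 = 572
    C-C: 2 × 337 = 674
    C-H: 6 × 402 = 2412
    Σ(formed) = 3658 kJ
  ΔH_1 = 3566 − 3658 = −92 kJ
Reaction 2:
  Bonds broken (reactants):
    C-C: 2 × 337 = 674
    C-H: 12 × 402 = 4824
    C=C: 2 × 621 = 1242
    O=O: 9 × 516 = 4644
    Σ(broken) = 11384 kJ
  Bonds formed (products):
    C=O: 12 × 780 = 9360
    O-H: 12 × 475 = 5700
    Σ(formed) = 15060 kJ
  ΔH_2 = 11384 − 15060 = −3676 kJ
ΔH_1 − ΔH_2 = +3584 kJ, so reaction 2 has the more negative ΔH; |ΔH_1 − ΔH_2| = 3584 kJ.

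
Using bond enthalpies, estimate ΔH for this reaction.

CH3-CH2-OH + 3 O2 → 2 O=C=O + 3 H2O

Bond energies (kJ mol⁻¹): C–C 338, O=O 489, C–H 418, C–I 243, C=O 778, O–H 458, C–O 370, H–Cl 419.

ΔH ≈ −1137 kJ

Bonds broken (reactants):
  C–C: 1 × 338 = 338
  C–H: 5 × 418 = 2090
  C–O: 1 × 370 = 370
  O–H: 1 × 458 = 458
  O=O: 3 × 489 = 1467
  Σ(broken) = 4723 kJ
Bonds formed (products):
  C=O: 4 × 778 = 3112
  O–H: 6 × 458 = 2748
  Σ(formed) = 5860 kJ
ΔH = Σ(broken) − Σ(formed) = 4723 − 5860 = −1137 kJ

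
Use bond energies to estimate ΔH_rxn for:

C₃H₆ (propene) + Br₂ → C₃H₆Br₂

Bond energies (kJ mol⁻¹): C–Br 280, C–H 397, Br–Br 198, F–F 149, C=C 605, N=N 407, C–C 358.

Bonds broken (reactants):
  Br–Br: 1 × 198 = 198
  C–C: 1 × 358 = 358
  C–H: 6 × 397 = 2382
  C=C: 1 × 605 = 605
  Σ(broken) = 3543 kJ
Bonds formed (products):
  C–Br: 2 × 280 = 560
  C–C: 2 × 358 = 716
  C–H: 6 × 397 = 2382
  Σ(formed) = 3658 kJ
ΔH = Σ(broken) − Σ(formed) = 3543 − 3658 = −115 kJ

ΔH ≈ −115 kJ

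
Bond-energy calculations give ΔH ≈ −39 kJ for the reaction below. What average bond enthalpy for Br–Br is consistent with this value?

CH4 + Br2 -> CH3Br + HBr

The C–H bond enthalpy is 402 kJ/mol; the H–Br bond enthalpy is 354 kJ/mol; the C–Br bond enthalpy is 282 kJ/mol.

Let D be the Br–Br bond energy.
Σ(broken) = 1×D + 4×402 = 1608 + D
Σ(formed) = 1×282 + 3×402 + 1×354 = 1842
ΔH = Σ(broken) − Σ(formed) = (1608 + D) − (1842) = −234 + D
Setting this equal to −39 kJ gives D = 195 kJ/mol.

D(Br–Br) ≈ 195 kJ/mol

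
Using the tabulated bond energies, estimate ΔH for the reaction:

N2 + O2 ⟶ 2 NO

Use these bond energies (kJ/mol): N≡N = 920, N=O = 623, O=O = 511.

Bonds broken (reactants):
  N≡N: 1 × 920 = 920
  O=O: 1 × 511 = 511
  Σ(broken) = 1431 kJ
Bonds formed (products):
  N=O: 2 × 623 = 1246
  Σ(formed) = 1246 kJ
ΔH = Σ(broken) − Σ(formed) = 1431 − 1246 = +185 kJ

ΔH ≈ +185 kJ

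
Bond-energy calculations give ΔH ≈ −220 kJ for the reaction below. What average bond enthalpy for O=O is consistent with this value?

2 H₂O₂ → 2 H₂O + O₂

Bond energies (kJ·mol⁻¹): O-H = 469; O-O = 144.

D(O=O) ≈ 508 kJ/mol

Let D be the O=O bond energy.
Σ(broken) = 4×469 + 2×144 = 2164
Σ(formed) = 4×469 + 1×D = 1876 + D
ΔH = Σ(broken) − Σ(formed) = (2164) − (1876 + D) = +288 − D
Setting this equal to −220 kJ gives D = 508 kJ/mol.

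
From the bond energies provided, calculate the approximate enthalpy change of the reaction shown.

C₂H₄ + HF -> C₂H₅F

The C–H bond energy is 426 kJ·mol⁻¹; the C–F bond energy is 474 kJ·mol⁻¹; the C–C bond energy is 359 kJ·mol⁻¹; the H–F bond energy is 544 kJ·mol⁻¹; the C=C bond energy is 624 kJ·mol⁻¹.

Bonds broken (reactants):
  C–H: 4 × 426 = 1704
  C=C: 1 × 624 = 624
  H–F: 1 × 544 = 544
  Σ(broken) = 2872 kJ
Bonds formed (products):
  C–C: 1 × 359 = 359
  C–F: 1 × 474 = 474
  C–H: 5 × 426 = 2130
  Σ(formed) = 2963 kJ
ΔH = Σ(broken) − Σ(formed) = 2872 − 2963 = −91 kJ

ΔH ≈ −91 kJ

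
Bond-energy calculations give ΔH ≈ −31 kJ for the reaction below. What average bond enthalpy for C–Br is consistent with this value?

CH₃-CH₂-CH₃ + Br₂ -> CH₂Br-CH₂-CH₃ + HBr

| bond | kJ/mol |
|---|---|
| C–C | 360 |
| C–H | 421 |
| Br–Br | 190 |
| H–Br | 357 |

D(C–Br) ≈ 285 kJ/mol

Let D be the C–Br bond energy.
Σ(broken) = 1×190 + 2×360 + 8×421 = 4278
Σ(formed) = 1×D + 2×360 + 7×421 + 1×357 = 4024 + D
ΔH = Σ(broken) − Σ(formed) = (4278) − (4024 + D) = +254 − D
Setting this equal to −31 kJ gives D = 285 kJ/mol.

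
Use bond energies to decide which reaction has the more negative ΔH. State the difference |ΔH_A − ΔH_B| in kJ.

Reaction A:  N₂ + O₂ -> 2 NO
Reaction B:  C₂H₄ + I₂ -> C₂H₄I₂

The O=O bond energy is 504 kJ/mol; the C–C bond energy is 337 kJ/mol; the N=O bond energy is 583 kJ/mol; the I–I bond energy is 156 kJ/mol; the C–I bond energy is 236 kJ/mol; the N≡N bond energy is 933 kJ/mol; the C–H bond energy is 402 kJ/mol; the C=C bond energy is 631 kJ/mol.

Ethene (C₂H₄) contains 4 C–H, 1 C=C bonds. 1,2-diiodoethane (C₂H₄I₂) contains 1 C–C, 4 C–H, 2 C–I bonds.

Reaction A:
  Bonds broken (reactants):
    N≡N: 1 × 933 = 933
    O=O: 1 × 504 = 504
    Σ(broken) = 1437 kJ
  Bonds formed (products):
    N=O: 2 × 583 = 1166
    Σ(formed) = 1166 kJ
  ΔH_A = 1437 − 1166 = +271 kJ
Reaction B:
  Bonds broken (reactants):
    C–H: 4 × 402 = 1608
    C=C: 1 × 631 = 631
    I–I: 1 × 156 = 156
    Σ(broken) = 2395 kJ
  Bonds formed (products):
    C–C: 1 × 337 = 337
    C–H: 4 × 402 = 1608
    C–I: 2 × 236 = 472
    Σ(formed) = 2417 kJ
  ΔH_B = 2395 − 2417 = −22 kJ
ΔH_A − ΔH_B = +293 kJ, so reaction B has the more negative ΔH; |ΔH_A − ΔH_B| = 293 kJ.

Reaction B, by 293 kJ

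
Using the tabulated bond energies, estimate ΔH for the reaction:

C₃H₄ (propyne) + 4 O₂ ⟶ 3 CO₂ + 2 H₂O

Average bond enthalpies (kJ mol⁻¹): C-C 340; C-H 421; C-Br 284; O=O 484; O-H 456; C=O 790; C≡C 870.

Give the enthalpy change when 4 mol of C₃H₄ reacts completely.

Bonds broken (reactants):
  C≡C: 1 × 870 = 870
  C-C: 1 × 340 = 340
  C-H: 4 × 421 = 1684
  O=O: 4 × 484 = 1936
  Σ(broken) = 4830 kJ
Bonds formed (products):
  C=O: 6 × 790 = 4740
  O-H: 4 × 456 = 1824
  Σ(formed) = 6564 kJ
ΔH = Σ(broken) − Σ(formed) = 4830 − 6564 = −1734 kJ
For 4× the reaction as written: 4 × (−1734) = −6936 kJ

ΔH = −6936 kJ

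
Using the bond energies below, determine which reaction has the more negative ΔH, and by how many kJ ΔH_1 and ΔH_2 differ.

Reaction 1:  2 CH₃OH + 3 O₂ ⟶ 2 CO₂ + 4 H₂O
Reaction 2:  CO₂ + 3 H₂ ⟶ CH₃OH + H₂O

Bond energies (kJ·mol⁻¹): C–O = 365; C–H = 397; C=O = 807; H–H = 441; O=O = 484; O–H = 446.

Reaction 1, by 1383 kJ

Reaction 1:
  Bonds broken (reactants):
    C–H: 6 × 397 = 2382
    C–O: 2 × 365 = 730
    O–H: 2 × 446 = 892
    O=O: 3 × 484 = 1452
    Σ(broken) = 5456 kJ
  Bonds formed (products):
    C=O: 4 × 807 = 3228
    O–H: 8 × 446 = 3568
    Σ(formed) = 6796 kJ
  ΔH_1 = 5456 − 6796 = −1340 kJ
Reaction 2:
  Bonds broken (reactants):
    C=O: 2 × 807 = 1614
    H–H: 3 × 441 = 1323
    Σ(broken) = 2937 kJ
  Bonds formed (products):
    C–H: 3 × 397 = 1191
    C–O: 1 × 365 = 365
    O–H: 3 × 446 = 1338
    Σ(formed) = 2894 kJ
  ΔH_2 = 2937 − 2894 = +43 kJ
ΔH_1 − ΔH_2 = −1383 kJ, so reaction 1 has the more negative ΔH; |ΔH_1 − ΔH_2| = 1383 kJ.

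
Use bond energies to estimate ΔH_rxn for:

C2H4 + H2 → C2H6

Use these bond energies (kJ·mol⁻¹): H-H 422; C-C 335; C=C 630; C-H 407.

Bonds broken (reactants):
  C-H: 4 × 407 = 1628
  C=C: 1 × 630 = 630
  H-H: 1 × 422 = 422
  Σ(broken) = 2680 kJ
Bonds formed (products):
  C-C: 1 × 335 = 335
  C-H: 6 × 407 = 2442
  Σ(formed) = 2777 kJ
ΔH = Σ(broken) − Σ(formed) = 2680 − 2777 = −97 kJ

ΔH ≈ −97 kJ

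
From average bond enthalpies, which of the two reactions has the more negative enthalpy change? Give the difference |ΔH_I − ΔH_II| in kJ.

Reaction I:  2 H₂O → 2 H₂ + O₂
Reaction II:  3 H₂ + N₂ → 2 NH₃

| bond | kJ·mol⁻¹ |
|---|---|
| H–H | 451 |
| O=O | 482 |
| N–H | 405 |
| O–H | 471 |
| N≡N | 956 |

Reaction II, by 621 kJ

Reaction I:
  Bonds broken (reactants):
    O–H: 4 × 471 = 1884
    Σ(broken) = 1884 kJ
  Bonds formed (products):
    H–H: 2 × 451 = 902
    O=O: 1 × 482 = 482
    Σ(formed) = 1384 kJ
  ΔH_I = 1884 − 1384 = +500 kJ
Reaction II:
  Bonds broken (reactants):
    H–H: 3 × 451 = 1353
    N≡N: 1 × 956 = 956
    Σ(broken) = 2309 kJ
  Bonds formed (products):
    N–H: 6 × 405 = 2430
    Σ(formed) = 2430 kJ
  ΔH_II = 2309 − 2430 = −121 kJ
ΔH_I − ΔH_II = +621 kJ, so reaction II has the more negative ΔH; |ΔH_I − ΔH_II| = 621 kJ.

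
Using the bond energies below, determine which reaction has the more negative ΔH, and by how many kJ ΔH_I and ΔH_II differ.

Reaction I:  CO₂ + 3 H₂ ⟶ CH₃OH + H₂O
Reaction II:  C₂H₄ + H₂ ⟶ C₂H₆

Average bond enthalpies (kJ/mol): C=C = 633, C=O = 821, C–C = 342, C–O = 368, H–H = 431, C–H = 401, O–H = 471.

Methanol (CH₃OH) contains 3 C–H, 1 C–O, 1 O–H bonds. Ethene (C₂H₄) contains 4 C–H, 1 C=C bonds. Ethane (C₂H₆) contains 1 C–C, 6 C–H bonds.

Reaction I:
  Bonds broken (reactants):
    C=O: 2 × 821 = 1642
    H–H: 3 × 431 = 1293
    Σ(broken) = 2935 kJ
  Bonds formed (products):
    C–H: 3 × 401 = 1203
    C–O: 1 × 368 = 368
    O–H: 3 × 471 = 1413
    Σ(formed) = 2984 kJ
  ΔH_I = 2935 − 2984 = −49 kJ
Reaction II:
  Bonds broken (reactants):
    C–H: 4 × 401 = 1604
    C=C: 1 × 633 = 633
    H–H: 1 × 431 = 431
    Σ(broken) = 2668 kJ
  Bonds formed (products):
    C–C: 1 × 342 = 342
    C–H: 6 × 401 = 2406
    Σ(formed) = 2748 kJ
  ΔH_II = 2668 − 2748 = −80 kJ
ΔH_I − ΔH_II = +31 kJ, so reaction II has the more negative ΔH; |ΔH_I − ΔH_II| = 31 kJ.

Reaction II, by 31 kJ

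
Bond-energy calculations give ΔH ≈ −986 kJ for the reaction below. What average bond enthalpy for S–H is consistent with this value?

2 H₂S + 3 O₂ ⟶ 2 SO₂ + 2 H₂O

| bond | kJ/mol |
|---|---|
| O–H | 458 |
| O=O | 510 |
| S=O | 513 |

Let D be the S–H bond energy.
Σ(broken) = 3×510 + 4×D = 1530 + 4D
Σ(formed) = 4×458 + 4×513 = 3884
ΔH = Σ(broken) − Σ(formed) = (1530 + 4D) − (3884) = −2354 + 4D
Setting this equal to −986 kJ gives 4D = 1368, so D = 342 kJ/mol.

D(S–H) ≈ 342 kJ/mol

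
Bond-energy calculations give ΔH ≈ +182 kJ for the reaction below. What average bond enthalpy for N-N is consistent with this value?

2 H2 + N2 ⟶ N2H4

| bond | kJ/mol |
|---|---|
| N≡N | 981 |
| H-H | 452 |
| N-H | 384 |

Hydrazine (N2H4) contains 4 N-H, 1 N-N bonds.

D(N-N) ≈ 167 kJ/mol

Let D be the N-N bond energy.
Σ(broken) = 2×452 + 1×981 = 1885
Σ(formed) = 4×384 + 1×D = 1536 + D
ΔH = Σ(broken) − Σ(formed) = (1885) − (1536 + D) = +349 − D
Setting this equal to +182 kJ gives D = 167 kJ/mol.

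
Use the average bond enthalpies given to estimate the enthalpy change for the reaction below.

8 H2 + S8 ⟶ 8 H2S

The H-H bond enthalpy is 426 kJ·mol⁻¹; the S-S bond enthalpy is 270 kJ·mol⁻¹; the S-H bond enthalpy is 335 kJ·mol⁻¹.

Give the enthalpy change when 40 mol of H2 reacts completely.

ΔH = +1040 kJ

Bonds broken (reactants):
  H-H: 8 × 426 = 3408
  S-S: 8 × 270 = 2160
  Σ(broken) = 5568 kJ
Bonds formed (products):
  S-H: 16 × 335 = 5360
  Σ(formed) = 5360 kJ
ΔH = Σ(broken) − Σ(formed) = 5568 − 5360 = +208 kJ
For 5× the reaction as written: 5 × (+208) = +1040 kJ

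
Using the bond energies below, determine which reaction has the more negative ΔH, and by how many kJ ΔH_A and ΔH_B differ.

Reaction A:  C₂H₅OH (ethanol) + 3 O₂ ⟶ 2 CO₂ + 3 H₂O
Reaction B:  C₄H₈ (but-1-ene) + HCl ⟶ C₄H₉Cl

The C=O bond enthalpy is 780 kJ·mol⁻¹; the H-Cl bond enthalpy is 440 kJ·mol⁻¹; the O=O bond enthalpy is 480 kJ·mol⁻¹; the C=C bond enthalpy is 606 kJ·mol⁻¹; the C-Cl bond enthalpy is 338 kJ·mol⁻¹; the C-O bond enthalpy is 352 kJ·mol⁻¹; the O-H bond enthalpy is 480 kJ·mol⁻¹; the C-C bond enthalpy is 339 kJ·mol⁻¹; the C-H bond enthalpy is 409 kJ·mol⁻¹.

Reaction A:
  Bonds broken (reactants):
    C-C: 1 × 339 = 339
    C-H: 5 × 409 = 2045
    C-O: 1 × 352 = 352
    O-H: 1 × 480 = 480
    O=O: 3 × 480 = 1440
    Σ(broken) = 4656 kJ
  Bonds formed (products):
    C=O: 4 × 780 = 3120
    O-H: 6 × 480 = 2880
    Σ(formed) = 6000 kJ
  ΔH_A = 4656 − 6000 = −1344 kJ
Reaction B:
  Bonds broken (reactants):
    C-C: 2 × 339 = 678
    C-H: 8 × 409 = 3272
    C=C: 1 × 606 = 606
    H-Cl: 1 × 440 = 440
    Σ(broken) = 4996 kJ
  Bonds formed (products):
    C-C: 3 × 339 = 1017
    C-Cl: 1 × 338 = 338
    C-H: 9 × 409 = 3681
    Σ(formed) = 5036 kJ
  ΔH_B = 4996 − 5036 = −40 kJ
ΔH_A − ΔH_B = −1304 kJ, so reaction A has the more negative ΔH; |ΔH_A − ΔH_B| = 1304 kJ.

Reaction A, by 1304 kJ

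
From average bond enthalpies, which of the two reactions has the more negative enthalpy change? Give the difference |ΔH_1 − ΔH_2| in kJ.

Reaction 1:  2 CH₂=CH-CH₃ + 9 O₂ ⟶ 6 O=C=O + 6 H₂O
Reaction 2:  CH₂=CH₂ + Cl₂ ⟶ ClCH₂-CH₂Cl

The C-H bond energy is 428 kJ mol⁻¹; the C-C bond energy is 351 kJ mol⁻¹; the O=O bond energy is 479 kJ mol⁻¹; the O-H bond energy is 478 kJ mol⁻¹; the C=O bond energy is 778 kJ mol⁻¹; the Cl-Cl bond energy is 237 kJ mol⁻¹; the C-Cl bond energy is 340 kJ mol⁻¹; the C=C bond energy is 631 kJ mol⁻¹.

Reaction 1, by 3498 kJ

Reaction 1:
  Bonds broken (reactants):
    C-C: 2 × 351 = 702
    C-H: 12 × 428 = 5136
    C=C: 2 × 631 = 1262
    O=O: 9 × 479 = 4311
    Σ(broken) = 11411 kJ
  Bonds formed (products):
    C=O: 12 × 778 = 9336
    O-H: 12 × 478 = 5736
    Σ(formed) = 15072 kJ
  ΔH_1 = 11411 − 15072 = −3661 kJ
Reaction 2:
  Bonds broken (reactants):
    C-H: 4 × 428 = 1712
    C=C: 1 × 631 = 631
    Cl-Cl: 1 × 237 = 237
    Σ(broken) = 2580 kJ
  Bonds formed (products):
    C-C: 1 × 351 = 351
    C-Cl: 2 × 340 = 680
    C-H: 4 × 428 = 1712
    Σ(formed) = 2743 kJ
  ΔH_2 = 2580 − 2743 = −163 kJ
ΔH_1 − ΔH_2 = −3498 kJ, so reaction 1 has the more negative ΔH; |ΔH_1 − ΔH_2| = 3498 kJ.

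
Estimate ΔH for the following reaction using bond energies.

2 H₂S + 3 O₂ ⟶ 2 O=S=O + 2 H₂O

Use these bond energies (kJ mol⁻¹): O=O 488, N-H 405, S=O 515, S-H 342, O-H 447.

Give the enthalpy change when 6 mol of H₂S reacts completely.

Bonds broken (reactants):
  O=O: 3 × 488 = 1464
  S-H: 4 × 342 = 1368
  Σ(broken) = 2832 kJ
Bonds formed (products):
  O-H: 4 × 447 = 1788
  S=O: 4 × 515 = 2060
  Σ(formed) = 3848 kJ
ΔH = Σ(broken) − Σ(formed) = 2832 − 3848 = −1016 kJ
For 3× the reaction as written: 3 × (−1016) = −3048 kJ

ΔH = −3048 kJ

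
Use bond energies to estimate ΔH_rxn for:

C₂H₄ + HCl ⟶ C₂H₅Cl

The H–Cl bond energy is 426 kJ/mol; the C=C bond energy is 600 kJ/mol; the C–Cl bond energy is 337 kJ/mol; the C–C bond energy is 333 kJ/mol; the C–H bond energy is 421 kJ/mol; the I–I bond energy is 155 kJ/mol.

Bonds broken (reactants):
  C–H: 4 × 421 = 1684
  C=C: 1 × 600 = 600
  H–Cl: 1 × 426 = 426
  Σ(broken) = 2710 kJ
Bonds formed (products):
  C–C: 1 × 333 = 333
  C–Cl: 1 × 337 = 337
  C–H: 5 × 421 = 2105
  Σ(formed) = 2775 kJ
ΔH = Σ(broken) − Σ(formed) = 2710 − 2775 = −65 kJ

ΔH ≈ −65 kJ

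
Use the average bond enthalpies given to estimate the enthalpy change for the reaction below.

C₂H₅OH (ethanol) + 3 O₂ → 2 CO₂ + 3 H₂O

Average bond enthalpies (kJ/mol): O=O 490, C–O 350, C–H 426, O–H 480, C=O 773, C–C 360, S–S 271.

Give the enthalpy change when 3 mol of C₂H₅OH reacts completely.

Bonds broken (reactants):
  C–C: 1 × 360 = 360
  C–H: 5 × 426 = 2130
  C–O: 1 × 350 = 350
  O–H: 1 × 480 = 480
  O=O: 3 × 490 = 1470
  Σ(broken) = 4790 kJ
Bonds formed (products):
  C=O: 4 × 773 = 3092
  O–H: 6 × 480 = 2880
  Σ(formed) = 5972 kJ
ΔH = Σ(broken) − Σ(formed) = 4790 − 5972 = −1182 kJ
For 3× the reaction as written: 3 × (−1182) = −3546 kJ

ΔH = −3546 kJ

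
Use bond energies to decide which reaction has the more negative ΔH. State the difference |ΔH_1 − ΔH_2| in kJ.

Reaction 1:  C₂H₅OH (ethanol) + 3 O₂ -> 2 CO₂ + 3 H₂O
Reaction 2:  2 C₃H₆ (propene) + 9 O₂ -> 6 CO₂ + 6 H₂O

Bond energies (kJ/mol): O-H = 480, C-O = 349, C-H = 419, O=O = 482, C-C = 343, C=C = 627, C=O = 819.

Reaction 1:
  Bonds broken (reactants):
    C-C: 1 × 343 = 343
    C-H: 5 × 419 = 2095
    C-O: 1 × 349 = 349
    O-H: 1 × 480 = 480
    O=O: 3 × 482 = 1446
    Σ(broken) = 4713 kJ
  Bonds formed (products):
    C=O: 4 × 819 = 3276
    O-H: 6 × 480 = 2880
    Σ(formed) = 6156 kJ
  ΔH_1 = 4713 − 6156 = −1443 kJ
Reaction 2:
  Bonds broken (reactants):
    C-C: 2 × 343 = 686
    C-H: 12 × 419 = 5028
    C=C: 2 × 627 = 1254
    O=O: 9 × 482 = 4338
    Σ(broken) = 11306 kJ
  Bonds formed (products):
    C=O: 12 × 819 = 9828
    O-H: 12 × 480 = 5760
    Σ(formed) = 15588 kJ
  ΔH_2 = 11306 − 15588 = −4282 kJ
ΔH_1 − ΔH_2 = +2839 kJ, so reaction 2 has the more negative ΔH; |ΔH_1 − ΔH_2| = 2839 kJ.

Reaction 2, by 2839 kJ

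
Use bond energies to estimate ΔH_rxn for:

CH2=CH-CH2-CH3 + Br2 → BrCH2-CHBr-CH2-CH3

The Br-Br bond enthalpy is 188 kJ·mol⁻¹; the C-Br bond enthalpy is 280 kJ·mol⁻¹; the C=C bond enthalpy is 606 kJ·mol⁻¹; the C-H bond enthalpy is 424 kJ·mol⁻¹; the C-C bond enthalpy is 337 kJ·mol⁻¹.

Bonds broken (reactants):
  Br-Br: 1 × 188 = 188
  C-C: 2 × 337 = 674
  C-H: 8 × 424 = 3392
  C=C: 1 × 606 = 606
  Σ(broken) = 4860 kJ
Bonds formed (products):
  C-Br: 2 × 280 = 560
  C-C: 3 × 337 = 1011
  C-H: 8 × 424 = 3392
  Σ(formed) = 4963 kJ
ΔH = Σ(broken) − Σ(formed) = 4860 − 4963 = −103 kJ

ΔH ≈ −103 kJ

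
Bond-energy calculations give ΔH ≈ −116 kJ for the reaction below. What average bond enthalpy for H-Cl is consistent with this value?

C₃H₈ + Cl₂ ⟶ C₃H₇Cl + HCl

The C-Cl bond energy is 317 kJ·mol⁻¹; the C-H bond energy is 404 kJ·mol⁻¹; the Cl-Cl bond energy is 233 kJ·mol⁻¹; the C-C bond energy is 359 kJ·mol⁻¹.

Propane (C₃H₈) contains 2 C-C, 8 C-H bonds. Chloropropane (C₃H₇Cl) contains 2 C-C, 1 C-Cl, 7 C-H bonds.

D(H-Cl) ≈ 436 kJ/mol

Let D be the H-Cl bond energy.
Σ(broken) = 2×359 + 8×404 + 1×233 = 4183
Σ(formed) = 2×359 + 1×317 + 7×404 + 1×D = 3863 + D
ΔH = Σ(broken) − Σ(formed) = (4183) − (3863 + D) = +320 − D
Setting this equal to −116 kJ gives D = 436 kJ/mol.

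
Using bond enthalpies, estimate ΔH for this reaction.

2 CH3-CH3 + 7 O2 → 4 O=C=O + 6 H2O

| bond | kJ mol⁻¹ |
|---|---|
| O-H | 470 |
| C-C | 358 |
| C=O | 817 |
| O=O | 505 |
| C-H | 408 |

Bonds broken (reactants):
  C-C: 2 × 358 = 716
  C-H: 12 × 408 = 4896
  O=O: 7 × 505 = 3535
  Σ(broken) = 9147 kJ
Bonds formed (products):
  C=O: 8 × 817 = 6536
  O-H: 12 × 470 = 5640
  Σ(formed) = 12176 kJ
ΔH = Σ(broken) − Σ(formed) = 9147 − 12176 = −3029 kJ

ΔH ≈ −3029 kJ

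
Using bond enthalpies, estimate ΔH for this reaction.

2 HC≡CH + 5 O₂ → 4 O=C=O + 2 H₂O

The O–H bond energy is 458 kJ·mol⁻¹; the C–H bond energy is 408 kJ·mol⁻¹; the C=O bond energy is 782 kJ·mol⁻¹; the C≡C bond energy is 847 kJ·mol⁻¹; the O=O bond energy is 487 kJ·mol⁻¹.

ΔH ≈ −2327 kJ

Bonds broken (reactants):
  C≡C: 2 × 847 = 1694
  C–H: 4 × 408 = 1632
  O=O: 5 × 487 = 2435
  Σ(broken) = 5761 kJ
Bonds formed (products):
  C=O: 8 × 782 = 6256
  O–H: 4 × 458 = 1832
  Σ(formed) = 8088 kJ
ΔH = Σ(broken) − Σ(formed) = 5761 − 8088 = −2327 kJ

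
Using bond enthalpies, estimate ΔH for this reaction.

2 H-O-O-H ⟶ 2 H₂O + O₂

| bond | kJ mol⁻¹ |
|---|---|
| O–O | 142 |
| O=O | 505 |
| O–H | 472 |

Bonds broken (reactants):
  O–H: 4 × 472 = 1888
  O–O: 2 × 142 = 284
  Σ(broken) = 2172 kJ
Bonds formed (products):
  O–H: 4 × 472 = 1888
  O=O: 1 × 505 = 505
  Σ(formed) = 2393 kJ
ΔH = Σ(broken) − Σ(formed) = 2172 − 2393 = −221 kJ

ΔH ≈ −221 kJ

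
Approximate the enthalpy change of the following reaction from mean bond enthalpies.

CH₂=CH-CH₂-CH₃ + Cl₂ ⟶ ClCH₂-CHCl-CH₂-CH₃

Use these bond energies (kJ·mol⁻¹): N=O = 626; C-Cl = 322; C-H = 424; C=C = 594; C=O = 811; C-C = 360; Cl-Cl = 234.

ΔH ≈ −176 kJ

Bonds broken (reactants):
  C-C: 2 × 360 = 720
  C-H: 8 × 424 = 3392
  C=C: 1 × 594 = 594
  Cl-Cl: 1 × 234 = 234
  Σ(broken) = 4940 kJ
Bonds formed (products):
  C-C: 3 × 360 = 1080
  C-Cl: 2 × 322 = 644
  C-H: 8 × 424 = 3392
  Σ(formed) = 5116 kJ
ΔH = Σ(broken) − Σ(formed) = 4940 − 5116 = −176 kJ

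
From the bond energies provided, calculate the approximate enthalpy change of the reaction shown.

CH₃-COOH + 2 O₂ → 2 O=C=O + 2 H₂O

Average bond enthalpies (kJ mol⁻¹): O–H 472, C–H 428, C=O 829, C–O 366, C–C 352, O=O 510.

Bonds broken (reactants):
  C–C: 1 × 352 = 352
  C–H: 3 × 428 = 1284
  C–O: 1 × 366 = 366
  C=O: 1 × 829 = 829
  O–H: 1 × 472 = 472
  O=O: 2 × 510 = 1020
  Σ(broken) = 4323 kJ
Bonds formed (products):
  C=O: 4 × 829 = 3316
  O–H: 4 × 472 = 1888
  Σ(formed) = 5204 kJ
ΔH = Σ(broken) − Σ(formed) = 4323 − 5204 = −881 kJ

ΔH ≈ −881 kJ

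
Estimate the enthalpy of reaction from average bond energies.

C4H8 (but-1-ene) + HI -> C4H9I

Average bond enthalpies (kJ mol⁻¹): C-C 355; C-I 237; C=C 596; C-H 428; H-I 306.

Bonds broken (reactants):
  C-C: 2 × 355 = 710
  C-H: 8 × 428 = 3424
  C=C: 1 × 596 = 596
  H-I: 1 × 306 = 306
  Σ(broken) = 5036 kJ
Bonds formed (products):
  C-C: 3 × 355 = 1065
  C-H: 9 × 428 = 3852
  C-I: 1 × 237 = 237
  Σ(formed) = 5154 kJ
ΔH = Σ(broken) − Σ(formed) = 5036 − 5154 = −118 kJ

ΔH ≈ −118 kJ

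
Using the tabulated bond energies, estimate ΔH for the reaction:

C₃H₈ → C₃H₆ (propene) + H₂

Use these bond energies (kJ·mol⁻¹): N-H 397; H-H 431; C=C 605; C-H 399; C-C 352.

ΔH ≈ +114 kJ

Bonds broken (reactants):
  C-C: 2 × 352 = 704
  C-H: 8 × 399 = 3192
  Σ(broken) = 3896 kJ
Bonds formed (products):
  C-C: 1 × 352 = 352
  C-H: 6 × 399 = 2394
  C=C: 1 × 605 = 605
  H-H: 1 × 431 = 431
  Σ(formed) = 3782 kJ
ΔH = Σ(broken) − Σ(formed) = 3896 − 3782 = +114 kJ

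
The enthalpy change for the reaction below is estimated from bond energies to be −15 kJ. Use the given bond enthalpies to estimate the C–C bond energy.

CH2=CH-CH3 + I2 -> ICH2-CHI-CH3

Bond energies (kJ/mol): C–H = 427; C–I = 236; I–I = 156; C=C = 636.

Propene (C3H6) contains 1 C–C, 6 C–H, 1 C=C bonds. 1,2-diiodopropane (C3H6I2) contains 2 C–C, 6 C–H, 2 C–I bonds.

Let D be the C–C bond energy.
Σ(broken) = 1×D + 6×427 + 1×636 + 1×156 = 3354 + D
Σ(formed) = 2×D + 6×427 + 2×236 = 3034 + 2D
ΔH = Σ(broken) − Σ(formed) = (3354 + D) − (3034 + 2D) = +320 − D
Setting this equal to −15 kJ gives D = 335 kJ/mol.

D(C–C) ≈ 335 kJ/mol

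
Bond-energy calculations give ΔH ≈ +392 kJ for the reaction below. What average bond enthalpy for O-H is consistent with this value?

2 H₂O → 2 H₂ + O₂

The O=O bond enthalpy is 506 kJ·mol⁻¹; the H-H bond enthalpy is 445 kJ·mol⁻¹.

Let D be the O-H bond energy.
Σ(broken) = 4×D = 4D
Σ(formed) = 2×445 + 1×506 = 1396
ΔH = Σ(broken) − Σ(formed) = (4D) − (1396) = −1396 + 4D
Setting this equal to +392 kJ gives 4D = 1788, so D = 447 kJ/mol.

D(O-H) ≈ 447 kJ/mol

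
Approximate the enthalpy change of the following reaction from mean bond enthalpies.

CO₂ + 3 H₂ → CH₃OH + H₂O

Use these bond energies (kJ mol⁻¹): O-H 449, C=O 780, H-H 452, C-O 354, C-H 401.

Bonds broken (reactants):
  C=O: 2 × 780 = 1560
  H-H: 3 × 452 = 1356
  Σ(broken) = 2916 kJ
Bonds formed (products):
  C-H: 3 × 401 = 1203
  C-O: 1 × 354 = 354
  O-H: 3 × 449 = 1347
  Σ(formed) = 2904 kJ
ΔH = Σ(broken) − Σ(formed) = 2916 − 2904 = +12 kJ

ΔH ≈ +12 kJ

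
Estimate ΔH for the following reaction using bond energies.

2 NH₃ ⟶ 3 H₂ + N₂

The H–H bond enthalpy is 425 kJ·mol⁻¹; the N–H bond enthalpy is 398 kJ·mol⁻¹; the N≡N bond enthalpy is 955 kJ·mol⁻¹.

Bonds broken (reactants):
  N–H: 6 × 398 = 2388
  Σ(broken) = 2388 kJ
Bonds formed (products):
  H–H: 3 × 425 = 1275
  N≡N: 1 × 955 = 955
  Σ(formed) = 2230 kJ
ΔH = Σ(broken) − Σ(formed) = 2388 − 2230 = +158 kJ

ΔH ≈ +158 kJ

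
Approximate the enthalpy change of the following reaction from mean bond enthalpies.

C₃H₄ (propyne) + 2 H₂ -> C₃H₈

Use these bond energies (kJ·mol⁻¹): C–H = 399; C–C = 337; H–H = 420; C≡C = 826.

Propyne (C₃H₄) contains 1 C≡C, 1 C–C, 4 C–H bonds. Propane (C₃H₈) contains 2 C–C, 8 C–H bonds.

ΔH ≈ −267 kJ

Bonds broken (reactants):
  C≡C: 1 × 826 = 826
  C–C: 1 × 337 = 337
  C–H: 4 × 399 = 1596
  H–H: 2 × 420 = 840
  Σ(broken) = 3599 kJ
Bonds formed (products):
  C–C: 2 × 337 = 674
  C–H: 8 × 399 = 3192
  Σ(formed) = 3866 kJ
ΔH = Σ(broken) − Σ(formed) = 3599 − 3866 = −267 kJ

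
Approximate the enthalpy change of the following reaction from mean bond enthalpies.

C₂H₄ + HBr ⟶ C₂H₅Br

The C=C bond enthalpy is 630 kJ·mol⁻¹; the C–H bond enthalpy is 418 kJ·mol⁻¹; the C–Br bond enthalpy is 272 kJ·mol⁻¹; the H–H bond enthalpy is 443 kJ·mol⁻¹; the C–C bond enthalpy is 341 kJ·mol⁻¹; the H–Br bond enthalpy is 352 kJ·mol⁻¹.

ΔH ≈ −49 kJ

Bonds broken (reactants):
  C–H: 4 × 418 = 1672
  C=C: 1 × 630 = 630
  H–Br: 1 × 352 = 352
  Σ(broken) = 2654 kJ
Bonds formed (products):
  C–Br: 1 × 272 = 272
  C–C: 1 × 341 = 341
  C–H: 5 × 418 = 2090
  Σ(formed) = 2703 kJ
ΔH = Σ(broken) − Σ(formed) = 2654 − 2703 = −49 kJ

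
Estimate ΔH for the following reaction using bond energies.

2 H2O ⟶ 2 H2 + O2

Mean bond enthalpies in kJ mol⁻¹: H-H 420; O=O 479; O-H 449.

Bonds broken (reactants):
  O-H: 4 × 449 = 1796
  Σ(broken) = 1796 kJ
Bonds formed (products):
  H-H: 2 × 420 = 840
  O=O: 1 × 479 = 479
  Σ(formed) = 1319 kJ
ΔH = Σ(broken) − Σ(formed) = 1796 − 1319 = +477 kJ

ΔH ≈ +477 kJ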